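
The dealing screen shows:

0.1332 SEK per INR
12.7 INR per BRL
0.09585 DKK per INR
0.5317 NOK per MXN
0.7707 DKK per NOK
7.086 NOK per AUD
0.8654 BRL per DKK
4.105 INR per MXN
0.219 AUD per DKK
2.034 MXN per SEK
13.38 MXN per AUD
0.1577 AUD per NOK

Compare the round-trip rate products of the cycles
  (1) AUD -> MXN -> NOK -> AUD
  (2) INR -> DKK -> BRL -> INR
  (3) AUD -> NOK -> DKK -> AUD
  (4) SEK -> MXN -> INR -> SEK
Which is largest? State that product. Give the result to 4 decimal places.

1.1960

(1) 13.38 × 0.5317 × 0.1577 = 1.12190
(2) 0.09585 × 0.8654 × 12.7 = 1.05345
(3) 7.086 × 0.7707 × 0.219 = 1.19600
(4) 2.034 × 4.105 × 0.1332 = 1.11216
Highest is cycle (3) at 1.1960 (>1, arbitrage).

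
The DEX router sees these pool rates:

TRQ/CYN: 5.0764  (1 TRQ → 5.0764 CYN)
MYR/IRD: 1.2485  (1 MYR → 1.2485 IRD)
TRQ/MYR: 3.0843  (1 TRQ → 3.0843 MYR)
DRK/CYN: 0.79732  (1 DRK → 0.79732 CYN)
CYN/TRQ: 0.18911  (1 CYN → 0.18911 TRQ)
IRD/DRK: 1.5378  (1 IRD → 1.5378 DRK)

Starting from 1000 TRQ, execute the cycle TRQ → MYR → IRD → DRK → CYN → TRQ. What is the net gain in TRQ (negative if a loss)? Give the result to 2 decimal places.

-107.12

1000 TRQ × 3.0843 = 3084.3 MYR
3084.3 MYR × 1.2485 = 3850.74855 IRD
3850.74855 IRD × 1.5378 = 5921.68112019 DRK
5921.68112019 DRK × 0.79732 = 4721.4747907498908 CYN
4721.4747907498908 CYN × 0.18911 = 892.878097678711849188 TRQ
Net change: 892.878097678711849188 − 1000 = -107.121902321288150812 TRQ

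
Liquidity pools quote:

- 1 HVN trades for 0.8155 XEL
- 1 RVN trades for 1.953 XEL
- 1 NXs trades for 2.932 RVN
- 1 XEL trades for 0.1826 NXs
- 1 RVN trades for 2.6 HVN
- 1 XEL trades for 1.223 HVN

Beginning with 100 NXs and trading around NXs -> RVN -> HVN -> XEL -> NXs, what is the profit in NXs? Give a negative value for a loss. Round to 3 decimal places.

100 NXs × 2.932 = 293.2 RVN
293.2 RVN × 2.6 = 762.32 HVN
762.32 HVN × 0.8155 = 621.67196 XEL
621.67196 XEL × 0.1826 = 113.517299896 NXs
Net change: 113.517299896 − 100 = 13.517299896 NXs

13.517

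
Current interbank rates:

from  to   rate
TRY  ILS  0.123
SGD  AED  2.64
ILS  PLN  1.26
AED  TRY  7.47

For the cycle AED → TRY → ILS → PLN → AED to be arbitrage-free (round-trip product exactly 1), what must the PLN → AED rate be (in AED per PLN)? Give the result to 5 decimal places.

0.86378

Known legs of the cycle: 7.47 × 0.123 × 1.26 = 1.1577006
For no arbitrage the full-cycle product must be 1, so the missing rate is 1 / 1.1577006 ≈ 0.8637812.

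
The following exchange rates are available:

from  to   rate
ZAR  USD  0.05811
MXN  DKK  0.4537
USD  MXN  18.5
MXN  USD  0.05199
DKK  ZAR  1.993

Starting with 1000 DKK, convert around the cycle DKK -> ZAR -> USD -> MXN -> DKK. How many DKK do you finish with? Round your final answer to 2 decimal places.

972.07

1000 DKK × 1.993 = 1993 ZAR
1993 ZAR × 0.05811 = 115.81323 USD
115.81323 USD × 18.5 = 2142.544755 MXN
2142.544755 MXN × 0.4537 = 972.0725553435 DKK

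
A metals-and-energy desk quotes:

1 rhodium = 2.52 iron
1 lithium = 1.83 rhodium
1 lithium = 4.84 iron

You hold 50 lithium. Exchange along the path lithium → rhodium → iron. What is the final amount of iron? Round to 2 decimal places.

50 lithium × 1.83 = 91.5 rhodium
91.5 rhodium × 2.52 = 230.58 iron

230.58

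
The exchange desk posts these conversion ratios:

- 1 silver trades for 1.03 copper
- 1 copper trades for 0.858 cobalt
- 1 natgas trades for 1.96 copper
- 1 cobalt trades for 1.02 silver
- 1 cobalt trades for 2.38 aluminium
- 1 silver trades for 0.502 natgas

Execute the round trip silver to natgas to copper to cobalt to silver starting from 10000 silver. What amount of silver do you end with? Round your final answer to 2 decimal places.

10000 silver × 0.502 = 5020 natgas
5020 natgas × 1.96 = 9839.2 copper
9839.2 copper × 0.858 = 8442.0336 cobalt
8442.0336 cobalt × 1.02 = 8610.874272 silver

8610.87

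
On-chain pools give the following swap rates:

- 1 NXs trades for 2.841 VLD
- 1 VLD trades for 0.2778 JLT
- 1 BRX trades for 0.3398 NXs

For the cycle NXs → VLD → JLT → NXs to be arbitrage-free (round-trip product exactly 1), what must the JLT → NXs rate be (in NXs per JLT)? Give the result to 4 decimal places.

Known legs of the cycle: 2.841 × 0.2778 = 0.7892298
For no arbitrage the full-cycle product must be 1, so the missing rate is 1 / 0.7892298 ≈ 1.267058.

1.2671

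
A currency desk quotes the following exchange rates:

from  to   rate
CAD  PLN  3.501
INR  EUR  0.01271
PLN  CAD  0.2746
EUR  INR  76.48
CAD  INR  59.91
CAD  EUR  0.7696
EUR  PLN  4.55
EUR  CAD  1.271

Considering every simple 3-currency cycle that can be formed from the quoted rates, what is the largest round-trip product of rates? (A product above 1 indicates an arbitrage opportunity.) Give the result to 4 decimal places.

0.9678

EUR→CAD→INR→EUR: 1.271 × 59.91 × 0.01271 = 0.96781
PLN→CAD→EUR→PLN: 0.2746 × 0.7696 × 4.55 = 0.96156
Maximum is EUR→CAD→INR→EUR at 0.9678; no arbitrage — every cycle loses value.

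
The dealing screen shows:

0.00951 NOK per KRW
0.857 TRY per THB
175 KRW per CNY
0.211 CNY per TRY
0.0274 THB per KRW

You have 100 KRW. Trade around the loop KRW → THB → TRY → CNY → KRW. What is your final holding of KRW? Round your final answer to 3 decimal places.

100 KRW × 0.0274 = 2.74 THB
2.74 THB × 0.857 = 2.34818 TRY
2.34818 TRY × 0.211 = 0.49546598 CNY
0.49546598 CNY × 175 = 86.7065465 KRW

86.707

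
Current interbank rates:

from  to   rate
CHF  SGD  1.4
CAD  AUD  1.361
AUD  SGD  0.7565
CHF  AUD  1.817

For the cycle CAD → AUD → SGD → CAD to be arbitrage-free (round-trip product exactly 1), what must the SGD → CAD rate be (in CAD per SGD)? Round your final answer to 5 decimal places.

Known legs of the cycle: 1.361 × 0.7565 = 1.0295965
For no arbitrage the full-cycle product must be 1, so the missing rate is 1 / 1.0295965 ≈ 0.9712543.

0.97125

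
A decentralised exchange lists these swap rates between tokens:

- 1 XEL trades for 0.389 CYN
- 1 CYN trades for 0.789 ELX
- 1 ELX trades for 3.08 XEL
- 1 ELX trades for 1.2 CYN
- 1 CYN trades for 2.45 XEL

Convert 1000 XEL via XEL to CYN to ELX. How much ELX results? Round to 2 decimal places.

306.92

1000 XEL × 0.389 = 389 CYN
389 CYN × 0.789 = 306.921 ELX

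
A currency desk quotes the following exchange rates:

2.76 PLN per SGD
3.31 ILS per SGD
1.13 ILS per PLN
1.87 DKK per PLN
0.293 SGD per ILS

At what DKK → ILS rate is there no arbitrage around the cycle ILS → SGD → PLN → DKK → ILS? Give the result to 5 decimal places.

0.66127

Known legs of the cycle: 0.293 × 2.76 × 1.87 = 1.5122316
For no arbitrage the full-cycle product must be 1, so the missing rate is 1 / 1.5122316 ≈ 0.6612744.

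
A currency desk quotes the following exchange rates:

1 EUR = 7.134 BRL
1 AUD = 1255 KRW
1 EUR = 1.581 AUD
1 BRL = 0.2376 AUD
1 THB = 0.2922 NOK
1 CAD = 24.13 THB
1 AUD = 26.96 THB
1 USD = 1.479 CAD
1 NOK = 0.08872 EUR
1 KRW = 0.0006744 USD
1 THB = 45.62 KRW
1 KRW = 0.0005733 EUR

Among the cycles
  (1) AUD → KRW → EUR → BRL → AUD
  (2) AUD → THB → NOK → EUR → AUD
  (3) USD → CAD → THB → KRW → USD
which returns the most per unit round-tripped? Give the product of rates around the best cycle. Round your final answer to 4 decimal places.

(1) 1255 × 0.0005733 × 7.134 × 0.2376 = 1.21957
(2) 26.96 × 0.2922 × 0.08872 × 1.581 = 1.10498
(3) 1.479 × 24.13 × 45.62 × 0.0006744 = 1.09799
Highest is cycle (1) at 1.2196 (>1, arbitrage).

1.2196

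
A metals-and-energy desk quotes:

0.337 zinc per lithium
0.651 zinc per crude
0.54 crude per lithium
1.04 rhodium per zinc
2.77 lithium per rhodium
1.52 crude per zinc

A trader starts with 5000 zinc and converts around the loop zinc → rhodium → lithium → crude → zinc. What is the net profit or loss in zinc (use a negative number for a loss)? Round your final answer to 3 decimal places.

5000 zinc × 1.04 = 5200 rhodium
5200 rhodium × 2.77 = 14404 lithium
14404 lithium × 0.54 = 7778.16 crude
7778.16 crude × 0.651 = 5063.58216 zinc
Net change: 5063.58216 − 5000 = 63.58216 zinc

63.582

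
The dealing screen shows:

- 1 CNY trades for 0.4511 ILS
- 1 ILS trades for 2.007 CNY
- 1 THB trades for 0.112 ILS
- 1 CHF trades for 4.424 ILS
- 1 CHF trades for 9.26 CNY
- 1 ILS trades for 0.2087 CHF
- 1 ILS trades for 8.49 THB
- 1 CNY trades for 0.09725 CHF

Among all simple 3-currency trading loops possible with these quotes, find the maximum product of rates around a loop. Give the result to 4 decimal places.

ILS→CHF→CNY→ILS: 0.2087 × 9.26 × 0.4511 = 0.87178
ILS→CNY→CHF→ILS: 2.007 × 0.09725 × 4.424 = 0.86348
Maximum is ILS→CHF→CNY→ILS at 0.8718; no arbitrage — every cycle loses value.

0.8718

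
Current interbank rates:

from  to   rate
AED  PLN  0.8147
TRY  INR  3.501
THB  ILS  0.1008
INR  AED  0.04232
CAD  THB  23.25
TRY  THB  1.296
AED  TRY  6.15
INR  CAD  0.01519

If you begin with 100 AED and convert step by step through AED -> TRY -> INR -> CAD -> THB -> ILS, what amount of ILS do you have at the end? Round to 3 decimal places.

76.649

100 AED × 6.15 = 615 TRY
615 TRY × 3.501 = 2153.115 INR
2153.115 INR × 0.01519 = 32.70581685 CAD
32.70581685 CAD × 23.25 = 760.4102417625 THB
760.4102417625 THB × 0.1008 = 76.64935236966 ILS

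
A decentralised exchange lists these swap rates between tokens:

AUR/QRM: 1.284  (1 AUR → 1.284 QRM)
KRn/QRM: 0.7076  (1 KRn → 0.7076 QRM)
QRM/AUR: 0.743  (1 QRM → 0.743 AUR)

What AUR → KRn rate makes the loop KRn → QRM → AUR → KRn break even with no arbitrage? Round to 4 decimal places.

Known legs of the cycle: 0.7076 × 0.743 = 0.5257468
For no arbitrage the full-cycle product must be 1, so the missing rate is 1 / 0.5257468 ≈ 1.902056.

1.9021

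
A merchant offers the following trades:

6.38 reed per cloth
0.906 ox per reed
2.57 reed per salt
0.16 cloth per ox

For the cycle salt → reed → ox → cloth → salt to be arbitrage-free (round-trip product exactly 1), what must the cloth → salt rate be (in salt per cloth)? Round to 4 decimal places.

Known legs of the cycle: 2.57 × 0.906 × 0.16 = 0.3725472
For no arbitrage the full-cycle product must be 1, so the missing rate is 1 / 0.3725472 ≈ 2.684224.

2.6842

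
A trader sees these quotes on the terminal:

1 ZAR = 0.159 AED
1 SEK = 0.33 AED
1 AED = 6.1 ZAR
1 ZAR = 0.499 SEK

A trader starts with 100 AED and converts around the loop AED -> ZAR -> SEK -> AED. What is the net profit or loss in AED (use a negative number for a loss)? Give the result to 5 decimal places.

100 AED × 6.1 = 610 ZAR
610 ZAR × 0.499 = 304.39 SEK
304.39 SEK × 0.33 = 100.4487 AED
Net change: 100.4487 − 100 = 0.4487 AED

0.44870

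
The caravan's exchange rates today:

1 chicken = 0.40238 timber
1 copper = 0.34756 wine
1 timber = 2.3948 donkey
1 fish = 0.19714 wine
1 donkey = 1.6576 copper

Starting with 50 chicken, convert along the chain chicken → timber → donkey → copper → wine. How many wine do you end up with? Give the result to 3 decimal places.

27.758

50 chicken × 0.40238 = 20.119 timber
20.119 timber × 2.3948 = 48.1809812 donkey
48.1809812 donkey × 1.6576 = 79.86479443712 copper
79.86479443712 copper × 0.34756 = 27.7578079545654272 wine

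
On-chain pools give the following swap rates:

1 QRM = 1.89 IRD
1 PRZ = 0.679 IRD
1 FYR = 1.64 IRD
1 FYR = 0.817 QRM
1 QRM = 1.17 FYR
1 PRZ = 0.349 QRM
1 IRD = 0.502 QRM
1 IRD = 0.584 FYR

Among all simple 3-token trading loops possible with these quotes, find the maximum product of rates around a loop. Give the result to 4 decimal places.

0.9632

IRD→QRM→FYR→IRD: 0.502 × 1.17 × 1.64 = 0.96324
IRD→FYR→QRM→IRD: 0.584 × 0.817 × 1.89 = 0.90177
Maximum is IRD→QRM→FYR→IRD at 0.9632; no arbitrage — every cycle loses value.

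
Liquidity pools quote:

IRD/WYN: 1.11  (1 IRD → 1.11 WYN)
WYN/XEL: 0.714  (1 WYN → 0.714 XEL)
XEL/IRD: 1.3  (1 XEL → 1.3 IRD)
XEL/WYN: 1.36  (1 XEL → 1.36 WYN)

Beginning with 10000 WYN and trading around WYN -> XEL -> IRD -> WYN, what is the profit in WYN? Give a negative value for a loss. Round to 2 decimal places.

10000 WYN × 0.714 = 7140 XEL
7140 XEL × 1.3 = 9282 IRD
9282 IRD × 1.11 = 10303.02 WYN
Net change: 10303.02 − 10000 = 303.02 WYN

303.02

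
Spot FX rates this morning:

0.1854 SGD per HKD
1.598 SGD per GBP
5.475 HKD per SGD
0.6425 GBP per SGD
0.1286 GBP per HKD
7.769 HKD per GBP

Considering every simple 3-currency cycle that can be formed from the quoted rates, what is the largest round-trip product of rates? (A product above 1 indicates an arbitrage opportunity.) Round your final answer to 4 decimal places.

1.1251

HKD→GBP→SGD→HKD: 0.1286 × 1.598 × 5.475 = 1.12513
HKD→SGD→GBP→HKD: 0.1854 × 0.6425 × 7.769 = 0.92544
Maximum is HKD→GBP→SGD→HKD at 1.1251; arbitrage exists.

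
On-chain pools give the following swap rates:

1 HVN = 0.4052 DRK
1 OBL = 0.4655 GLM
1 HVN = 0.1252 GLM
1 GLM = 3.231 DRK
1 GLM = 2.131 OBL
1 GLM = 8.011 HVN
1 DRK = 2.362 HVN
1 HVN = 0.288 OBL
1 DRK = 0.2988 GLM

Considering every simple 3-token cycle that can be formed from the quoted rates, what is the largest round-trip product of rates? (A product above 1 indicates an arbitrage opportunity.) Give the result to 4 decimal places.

1.0740

HVN→OBL→GLM→HVN: 0.288 × 0.4655 × 8.011 = 1.07399
DRK→GLM→HVN→DRK: 0.2988 × 8.011 × 0.4052 = 0.96992
DRK→HVN→GLM→DRK: 2.362 × 0.1252 × 3.231 = 0.95548
Maximum is HVN→OBL→GLM→HVN at 1.0740; arbitrage exists.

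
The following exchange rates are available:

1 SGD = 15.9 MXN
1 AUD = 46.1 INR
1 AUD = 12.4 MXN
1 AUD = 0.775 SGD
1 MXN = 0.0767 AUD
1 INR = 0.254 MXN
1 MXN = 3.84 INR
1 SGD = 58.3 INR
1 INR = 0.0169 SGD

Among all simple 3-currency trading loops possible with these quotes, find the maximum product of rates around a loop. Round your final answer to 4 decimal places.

INR→SGD→MXN→INR: 0.0169 × 15.9 × 3.84 = 1.03185
MXN→AUD→SGD→MXN: 0.0767 × 0.775 × 15.9 = 0.94514
INR→MXN→AUD→INR: 0.254 × 0.0767 × 46.1 = 0.89811
Maximum is INR→SGD→MXN→INR at 1.0318; arbitrage exists.

1.0318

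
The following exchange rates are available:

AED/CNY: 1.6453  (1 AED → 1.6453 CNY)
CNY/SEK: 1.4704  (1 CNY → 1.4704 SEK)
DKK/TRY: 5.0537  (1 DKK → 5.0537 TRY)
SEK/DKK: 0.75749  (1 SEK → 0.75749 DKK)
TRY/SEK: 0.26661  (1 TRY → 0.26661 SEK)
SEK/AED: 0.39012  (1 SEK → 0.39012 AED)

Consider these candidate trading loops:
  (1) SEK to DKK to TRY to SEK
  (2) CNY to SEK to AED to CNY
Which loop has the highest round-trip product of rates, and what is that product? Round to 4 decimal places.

1.0206

(1) 0.75749 × 5.0537 × 0.26661 = 1.02062
(2) 1.4704 × 0.39012 × 1.6453 = 0.94380
Highest is cycle (1) at 1.0206 (>1, arbitrage).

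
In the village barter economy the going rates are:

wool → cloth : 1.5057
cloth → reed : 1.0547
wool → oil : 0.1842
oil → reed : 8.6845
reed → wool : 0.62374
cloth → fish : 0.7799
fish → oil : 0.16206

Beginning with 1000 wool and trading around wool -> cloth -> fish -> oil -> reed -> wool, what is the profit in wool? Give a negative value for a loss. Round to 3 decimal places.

1000 wool × 1.5057 = 1505.7 cloth
1505.7 cloth × 0.7799 = 1174.29543 fish
1174.29543 fish × 0.16206 = 190.3063173858 oil
190.3063173858 oil × 8.6845 = 1652.7152133369801 reed
1652.7152133369801 reed × 0.62374 = 1030.864587166807967574 wool
Net change: 1030.864587166807967574 − 1000 = 30.864587166807967574 wool

30.865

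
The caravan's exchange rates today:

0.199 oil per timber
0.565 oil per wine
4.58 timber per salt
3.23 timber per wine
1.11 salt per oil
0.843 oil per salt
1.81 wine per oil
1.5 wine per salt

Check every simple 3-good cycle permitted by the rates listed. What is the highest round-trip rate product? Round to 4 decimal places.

1.1634

timber→oil→wine→timber: 0.199 × 1.81 × 3.23 = 1.16341
salt→timber→oil→salt: 4.58 × 0.199 × 1.11 = 1.01168
salt→wine→oil→salt: 1.5 × 0.565 × 1.11 = 0.94073
Maximum is timber→oil→wine→timber at 1.1634; arbitrage exists.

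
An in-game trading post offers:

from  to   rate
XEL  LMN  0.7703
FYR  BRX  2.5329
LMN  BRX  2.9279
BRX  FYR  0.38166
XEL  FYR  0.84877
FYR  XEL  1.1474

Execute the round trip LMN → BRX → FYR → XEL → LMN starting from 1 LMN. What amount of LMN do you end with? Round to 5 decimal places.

1 LMN × 2.9279 = 2.9279 BRX
2.9279 BRX × 0.38166 = 1.117462314 FYR
1.117462314 FYR × 1.1474 = 1.2821762590836 XEL
1.2821762590836 XEL × 0.7703 = 0.98766037237209708 LMN

0.98766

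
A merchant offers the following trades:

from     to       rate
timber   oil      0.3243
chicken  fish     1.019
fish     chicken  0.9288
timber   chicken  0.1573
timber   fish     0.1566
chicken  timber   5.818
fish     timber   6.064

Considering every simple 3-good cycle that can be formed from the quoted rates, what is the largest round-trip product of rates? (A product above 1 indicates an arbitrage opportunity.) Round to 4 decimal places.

0.9720

chicken→fish→timber→chicken: 1.019 × 6.064 × 0.1573 = 0.97199
chicken→timber→fish→chicken: 5.818 × 0.1566 × 0.9288 = 0.84623
Maximum is chicken→fish→timber→chicken at 0.9720; no arbitrage — every cycle loses value.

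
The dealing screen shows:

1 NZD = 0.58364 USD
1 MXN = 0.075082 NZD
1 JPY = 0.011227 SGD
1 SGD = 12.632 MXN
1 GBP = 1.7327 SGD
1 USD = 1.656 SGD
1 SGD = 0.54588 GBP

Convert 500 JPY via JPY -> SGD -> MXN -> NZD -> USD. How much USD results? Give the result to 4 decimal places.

500 JPY × 0.011227 = 5.6135 SGD
5.6135 SGD × 12.632 = 70.909732 MXN
70.909732 MXN × 0.075082 = 5.324044498024 NZD
5.324044498024 NZD × 0.58364 = 3.10732533082672736 USD

3.1073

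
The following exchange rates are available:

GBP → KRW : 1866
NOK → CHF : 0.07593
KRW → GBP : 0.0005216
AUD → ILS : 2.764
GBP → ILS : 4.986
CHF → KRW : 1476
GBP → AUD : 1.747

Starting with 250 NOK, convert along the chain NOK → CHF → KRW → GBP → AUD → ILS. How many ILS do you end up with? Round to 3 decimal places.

70.568

250 NOK × 0.07593 = 18.9825 CHF
18.9825 CHF × 1476 = 28018.17 KRW
28018.17 KRW × 0.0005216 = 14.614277472 GBP
14.614277472 GBP × 1.747 = 25.531142743584 AUD
25.531142743584 AUD × 2.764 = 70.568078543266176 ILS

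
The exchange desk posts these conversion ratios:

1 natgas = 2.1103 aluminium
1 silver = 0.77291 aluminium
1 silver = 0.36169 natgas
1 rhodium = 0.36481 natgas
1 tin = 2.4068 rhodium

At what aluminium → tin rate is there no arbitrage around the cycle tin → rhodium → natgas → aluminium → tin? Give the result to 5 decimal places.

0.53970

Known legs of the cycle: 2.4068 × 0.36481 × 2.1103 = 1.8528955412924
For no arbitrage the full-cycle product must be 1, so the missing rate is 1 / 1.8528955412924 ≈ 0.5396958.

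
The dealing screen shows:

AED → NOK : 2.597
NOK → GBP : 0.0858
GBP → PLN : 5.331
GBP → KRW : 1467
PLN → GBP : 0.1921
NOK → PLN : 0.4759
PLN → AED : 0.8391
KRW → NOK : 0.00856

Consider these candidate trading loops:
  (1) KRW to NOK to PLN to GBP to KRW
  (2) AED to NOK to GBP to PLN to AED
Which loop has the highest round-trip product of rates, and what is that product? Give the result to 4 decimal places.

1.1480

(1) 0.00856 × 0.4759 × 0.1921 × 1467 = 1.14801
(2) 2.597 × 0.0858 × 5.331 × 0.8391 = 0.99674
Highest is cycle (1) at 1.1480 (>1, arbitrage).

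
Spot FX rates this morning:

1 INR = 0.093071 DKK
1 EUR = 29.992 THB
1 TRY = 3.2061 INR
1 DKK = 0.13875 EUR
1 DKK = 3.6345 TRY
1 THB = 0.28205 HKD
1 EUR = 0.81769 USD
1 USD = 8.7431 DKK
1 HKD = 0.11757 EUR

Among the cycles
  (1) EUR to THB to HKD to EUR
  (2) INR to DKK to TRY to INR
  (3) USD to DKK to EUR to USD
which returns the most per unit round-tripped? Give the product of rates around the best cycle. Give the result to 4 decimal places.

(1) 29.992 × 0.28205 × 0.11757 = 0.99455
(2) 0.093071 × 3.6345 × 3.2061 = 1.08452
(3) 8.7431 × 0.13875 × 0.81769 = 0.99194
Highest is cycle (2) at 1.0845 (>1, arbitrage).

1.0845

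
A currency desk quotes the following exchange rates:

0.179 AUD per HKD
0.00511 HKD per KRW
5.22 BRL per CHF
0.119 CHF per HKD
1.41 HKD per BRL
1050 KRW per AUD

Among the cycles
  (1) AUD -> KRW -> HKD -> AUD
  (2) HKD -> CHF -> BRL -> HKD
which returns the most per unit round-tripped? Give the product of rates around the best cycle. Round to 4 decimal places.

0.9604

(1) 1050 × 0.00511 × 0.179 = 0.96042
(2) 0.119 × 5.22 × 1.41 = 0.87586
Highest is cycle (1) at 0.9604 (≤1, no arbitrage).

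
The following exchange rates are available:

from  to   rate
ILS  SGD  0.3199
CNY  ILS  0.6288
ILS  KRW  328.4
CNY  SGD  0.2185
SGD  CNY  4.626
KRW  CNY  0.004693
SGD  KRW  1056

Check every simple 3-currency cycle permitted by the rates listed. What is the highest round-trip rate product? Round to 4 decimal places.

1.0828

SGD→KRW→CNY→SGD: 1056 × 0.004693 × 0.2185 = 1.08284
ILS→KRW→CNY→ILS: 328.4 × 0.004693 × 0.6288 = 0.96909
ILS→SGD→CNY→ILS: 0.3199 × 4.626 × 0.6288 = 0.93053
Maximum is SGD→KRW→CNY→SGD at 1.0828; arbitrage exists.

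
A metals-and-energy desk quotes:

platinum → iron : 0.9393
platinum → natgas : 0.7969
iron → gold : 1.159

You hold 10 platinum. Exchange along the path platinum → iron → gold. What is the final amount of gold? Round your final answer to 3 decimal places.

10 platinum × 0.9393 = 9.393 iron
9.393 iron × 1.159 = 10.886487 gold

10.886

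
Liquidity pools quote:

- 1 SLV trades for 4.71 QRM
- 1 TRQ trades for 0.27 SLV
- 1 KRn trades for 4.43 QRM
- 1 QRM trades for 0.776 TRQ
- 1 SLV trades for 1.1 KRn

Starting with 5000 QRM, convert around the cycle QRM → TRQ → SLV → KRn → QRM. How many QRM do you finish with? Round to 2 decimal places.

5104.95

5000 QRM × 0.776 = 3880 TRQ
3880 TRQ × 0.27 = 1047.6 SLV
1047.6 SLV × 1.1 = 1152.36 KRn
1152.36 KRn × 4.43 = 5104.9548 QRM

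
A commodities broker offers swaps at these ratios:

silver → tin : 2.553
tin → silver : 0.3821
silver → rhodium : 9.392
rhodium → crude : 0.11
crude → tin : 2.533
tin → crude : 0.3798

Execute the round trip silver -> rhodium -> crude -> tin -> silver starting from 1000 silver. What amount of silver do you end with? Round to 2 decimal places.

1000 silver × 9.392 = 9392 rhodium
9392 rhodium × 0.11 = 1033.12 crude
1033.12 crude × 2.533 = 2616.89296 tin
2616.89296 tin × 0.3821 = 999.914800016 silver

999.91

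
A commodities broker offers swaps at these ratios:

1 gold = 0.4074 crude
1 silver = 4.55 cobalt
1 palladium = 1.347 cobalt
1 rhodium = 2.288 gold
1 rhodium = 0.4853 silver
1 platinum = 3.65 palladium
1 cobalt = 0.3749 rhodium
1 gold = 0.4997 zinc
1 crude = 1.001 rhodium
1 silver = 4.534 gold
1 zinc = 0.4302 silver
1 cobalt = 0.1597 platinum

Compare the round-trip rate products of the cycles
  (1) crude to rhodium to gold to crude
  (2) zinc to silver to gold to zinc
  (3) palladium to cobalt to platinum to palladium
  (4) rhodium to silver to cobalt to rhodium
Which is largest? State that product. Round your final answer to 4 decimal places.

0.9747

(1) 1.001 × 2.288 × 0.4074 = 0.93306
(2) 0.4302 × 4.534 × 0.4997 = 0.97468
(3) 1.347 × 0.1597 × 3.65 = 0.78517
(4) 0.4853 × 4.55 × 0.3749 = 0.82782
Highest is cycle (2) at 0.9747 (≤1, no arbitrage).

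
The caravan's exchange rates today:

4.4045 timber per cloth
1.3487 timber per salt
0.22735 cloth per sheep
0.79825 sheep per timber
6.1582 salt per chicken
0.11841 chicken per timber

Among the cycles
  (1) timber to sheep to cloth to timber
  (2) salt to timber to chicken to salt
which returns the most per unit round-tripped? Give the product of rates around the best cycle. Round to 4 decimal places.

0.9835

(1) 0.79825 × 0.22735 × 4.4045 = 0.79934
(2) 1.3487 × 0.11841 × 6.1582 = 0.98346
Highest is cycle (2) at 0.9835 (≤1, no arbitrage).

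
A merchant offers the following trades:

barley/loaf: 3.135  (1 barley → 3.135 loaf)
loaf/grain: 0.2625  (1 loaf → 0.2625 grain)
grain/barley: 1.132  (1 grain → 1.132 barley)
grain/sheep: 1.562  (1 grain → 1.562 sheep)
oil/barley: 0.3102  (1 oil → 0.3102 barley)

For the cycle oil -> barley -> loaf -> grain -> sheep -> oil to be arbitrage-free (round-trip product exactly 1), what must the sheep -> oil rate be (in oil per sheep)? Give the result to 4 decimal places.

Known legs of the cycle: 0.3102 × 3.135 × 0.2625 × 1.562 = 0.398739881925
For no arbitrage the full-cycle product must be 1, so the missing rate is 1 / 0.398739881925 ≈ 2.507901.

2.5079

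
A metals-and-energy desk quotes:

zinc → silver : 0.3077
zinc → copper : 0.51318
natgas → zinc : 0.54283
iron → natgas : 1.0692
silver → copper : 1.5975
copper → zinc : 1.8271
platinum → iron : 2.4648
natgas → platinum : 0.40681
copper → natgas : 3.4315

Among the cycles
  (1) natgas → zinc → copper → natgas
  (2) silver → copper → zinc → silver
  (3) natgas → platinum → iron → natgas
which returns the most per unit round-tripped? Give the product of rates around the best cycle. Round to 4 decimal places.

(1) 0.54283 × 0.51318 × 3.4315 = 0.95591
(2) 1.5975 × 1.8271 × 0.3077 = 0.89811
(3) 0.40681 × 2.4648 × 1.0692 = 1.07209
Highest is cycle (3) at 1.0721 (>1, arbitrage).

1.0721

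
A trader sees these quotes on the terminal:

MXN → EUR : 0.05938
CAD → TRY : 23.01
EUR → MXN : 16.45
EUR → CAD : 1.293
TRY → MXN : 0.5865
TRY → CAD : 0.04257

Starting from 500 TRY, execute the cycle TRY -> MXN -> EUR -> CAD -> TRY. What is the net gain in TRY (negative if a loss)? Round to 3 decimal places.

18.076

500 TRY × 0.5865 = 293.25 MXN
293.25 MXN × 0.05938 = 17.413185 EUR
17.413185 EUR × 1.293 = 22.515248205 CAD
22.515248205 CAD × 23.01 = 518.07586119705 TRY
Net change: 518.07586119705 − 500 = 18.07586119705 TRY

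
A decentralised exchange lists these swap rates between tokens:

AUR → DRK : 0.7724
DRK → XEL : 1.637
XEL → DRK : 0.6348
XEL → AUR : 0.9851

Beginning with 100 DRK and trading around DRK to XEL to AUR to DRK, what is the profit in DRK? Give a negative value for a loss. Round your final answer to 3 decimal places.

100 DRK × 1.637 = 163.7 XEL
163.7 XEL × 0.9851 = 161.26087 AUR
161.26087 AUR × 0.7724 = 124.557895988 DRK
Net change: 124.557895988 − 100 = 24.557895988 DRK

24.558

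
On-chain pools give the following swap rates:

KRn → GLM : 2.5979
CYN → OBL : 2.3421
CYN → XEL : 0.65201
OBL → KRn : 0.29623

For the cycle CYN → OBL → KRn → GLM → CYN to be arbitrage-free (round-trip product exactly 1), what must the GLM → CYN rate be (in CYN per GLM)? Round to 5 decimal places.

Known legs of the cycle: 2.3421 × 0.29623 × 2.5979 = 1.8024237552057
For no arbitrage the full-cycle product must be 1, so the missing rate is 1 / 1.8024237552057 ≈ 0.5548085.

0.55481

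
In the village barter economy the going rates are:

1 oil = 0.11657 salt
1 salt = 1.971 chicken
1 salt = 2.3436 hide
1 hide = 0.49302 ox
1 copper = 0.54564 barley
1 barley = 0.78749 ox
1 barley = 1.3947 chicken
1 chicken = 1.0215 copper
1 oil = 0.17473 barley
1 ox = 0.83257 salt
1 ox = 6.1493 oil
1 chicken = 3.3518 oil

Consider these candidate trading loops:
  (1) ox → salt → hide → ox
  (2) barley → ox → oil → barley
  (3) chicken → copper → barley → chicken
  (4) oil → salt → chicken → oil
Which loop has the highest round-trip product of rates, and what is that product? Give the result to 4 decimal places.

(1) 0.83257 × 2.3436 × 0.49302 = 0.96199
(2) 0.78749 × 6.1493 × 0.17473 = 0.84613
(3) 1.0215 × 0.54564 × 1.3947 = 0.77737
(4) 0.11657 × 1.971 × 3.3518 = 0.77011
Highest is cycle (1) at 0.9620 (≤1, no arbitrage).

0.9620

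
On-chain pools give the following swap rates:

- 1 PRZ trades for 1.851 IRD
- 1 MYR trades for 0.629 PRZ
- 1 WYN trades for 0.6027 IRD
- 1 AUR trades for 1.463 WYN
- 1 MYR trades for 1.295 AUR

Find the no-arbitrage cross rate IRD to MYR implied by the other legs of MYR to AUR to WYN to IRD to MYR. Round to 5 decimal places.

0.87576

Known legs of the cycle: 1.295 × 1.463 × 0.6027 = 1.1418663795
For no arbitrage the full-cycle product must be 1, so the missing rate is 1 / 1.1418663795 ≈ 0.8757592.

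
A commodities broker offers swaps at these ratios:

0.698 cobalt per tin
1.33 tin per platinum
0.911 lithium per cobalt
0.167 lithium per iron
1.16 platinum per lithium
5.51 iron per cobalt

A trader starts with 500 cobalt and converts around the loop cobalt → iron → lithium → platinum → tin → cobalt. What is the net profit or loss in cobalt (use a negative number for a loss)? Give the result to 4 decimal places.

-4.5462

500 cobalt × 5.51 = 2755 iron
2755 iron × 0.167 = 460.085 lithium
460.085 lithium × 1.16 = 533.6986 platinum
533.6986 platinum × 1.33 = 709.819138 tin
709.819138 tin × 0.698 = 495.453758324 cobalt
Net change: 495.453758324 − 500 = -4.546241676 cobalt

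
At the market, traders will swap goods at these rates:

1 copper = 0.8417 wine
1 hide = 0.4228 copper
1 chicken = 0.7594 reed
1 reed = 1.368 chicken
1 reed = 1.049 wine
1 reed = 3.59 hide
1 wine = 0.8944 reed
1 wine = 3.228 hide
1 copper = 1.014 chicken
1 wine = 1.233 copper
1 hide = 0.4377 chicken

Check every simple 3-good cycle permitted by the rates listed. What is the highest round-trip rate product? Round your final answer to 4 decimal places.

1.1933

reed→hide→chicken→reed: 3.59 × 0.4377 × 0.7594 = 1.19328
wine→hide→copper→wine: 3.228 × 0.4228 × 0.8417 = 1.14875
Maximum is reed→hide→chicken→reed at 1.1933; arbitrage exists.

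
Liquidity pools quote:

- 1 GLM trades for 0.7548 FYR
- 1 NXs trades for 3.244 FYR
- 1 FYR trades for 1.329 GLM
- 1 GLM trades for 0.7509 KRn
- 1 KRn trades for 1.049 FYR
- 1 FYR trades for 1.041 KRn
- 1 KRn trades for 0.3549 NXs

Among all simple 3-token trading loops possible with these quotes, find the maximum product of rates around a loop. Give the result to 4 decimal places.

1.1985

FYR→KRn→NXs→FYR: 1.041 × 0.3549 × 3.244 = 1.19850
FYR→GLM→KRn→FYR: 1.329 × 0.7509 × 1.049 = 1.04685
Maximum is FYR→KRn→NXs→FYR at 1.1985; arbitrage exists.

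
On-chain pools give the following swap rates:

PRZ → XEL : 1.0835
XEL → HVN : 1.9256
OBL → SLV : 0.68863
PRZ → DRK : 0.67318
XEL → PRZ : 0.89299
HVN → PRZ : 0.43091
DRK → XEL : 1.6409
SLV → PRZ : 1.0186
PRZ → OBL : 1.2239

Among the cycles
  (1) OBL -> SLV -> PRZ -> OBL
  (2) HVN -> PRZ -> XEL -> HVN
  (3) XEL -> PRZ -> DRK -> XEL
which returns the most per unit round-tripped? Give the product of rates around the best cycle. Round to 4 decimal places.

(1) 0.68863 × 1.0186 × 1.2239 = 0.85849
(2) 0.43091 × 1.0835 × 1.9256 = 0.89905
(3) 0.89299 × 0.67318 × 1.6409 = 0.98642
Highest is cycle (3) at 0.9864 (≤1, no arbitrage).

0.9864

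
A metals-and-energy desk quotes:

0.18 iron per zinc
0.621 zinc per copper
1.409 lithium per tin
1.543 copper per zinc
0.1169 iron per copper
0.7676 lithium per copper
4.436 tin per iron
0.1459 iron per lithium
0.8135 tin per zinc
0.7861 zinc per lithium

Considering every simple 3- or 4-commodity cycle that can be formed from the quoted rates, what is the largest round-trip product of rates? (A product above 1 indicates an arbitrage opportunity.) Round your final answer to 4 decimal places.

copper→lithium→zinc→copper: 0.7676 × 0.7861 × 1.543 = 0.93106
iron→tin→lithium→iron: 4.436 × 1.409 × 0.1459 = 0.91192
zinc→tin→lithium→zinc: 0.8135 × 1.409 × 0.7861 = 0.90104
iron→tin→lithium→zinc→iron: 4.436 × 1.409 × 0.7861 × 0.18 = 0.88441
Maximum is copper→lithium→zinc→copper at 0.9311; no arbitrage — every cycle loses value.

0.9311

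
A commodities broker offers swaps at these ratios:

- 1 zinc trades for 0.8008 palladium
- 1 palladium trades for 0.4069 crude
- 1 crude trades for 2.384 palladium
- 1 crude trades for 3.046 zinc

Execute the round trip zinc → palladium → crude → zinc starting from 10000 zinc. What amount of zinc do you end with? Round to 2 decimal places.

9925.25

10000 zinc × 0.8008 = 8008 palladium
8008 palladium × 0.4069 = 3258.4552 crude
3258.4552 crude × 3.046 = 9925.2545392 zinc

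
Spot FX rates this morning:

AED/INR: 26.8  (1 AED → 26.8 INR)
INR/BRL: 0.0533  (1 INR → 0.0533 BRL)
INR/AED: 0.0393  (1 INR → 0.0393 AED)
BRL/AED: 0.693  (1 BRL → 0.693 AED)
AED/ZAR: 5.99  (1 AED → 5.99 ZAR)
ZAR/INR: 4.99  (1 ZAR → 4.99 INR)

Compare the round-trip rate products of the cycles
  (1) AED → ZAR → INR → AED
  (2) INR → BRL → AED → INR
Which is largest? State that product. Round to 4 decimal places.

1.1747

(1) 5.99 × 4.99 × 0.0393 = 1.17468
(2) 0.0533 × 0.693 × 26.8 = 0.98991
Highest is cycle (1) at 1.1747 (>1, arbitrage).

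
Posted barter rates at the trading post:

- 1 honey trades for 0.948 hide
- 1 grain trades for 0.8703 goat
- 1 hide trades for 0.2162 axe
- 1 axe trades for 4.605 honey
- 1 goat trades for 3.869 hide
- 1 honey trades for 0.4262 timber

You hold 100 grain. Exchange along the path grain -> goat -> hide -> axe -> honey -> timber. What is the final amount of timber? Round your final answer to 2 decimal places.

100 grain × 0.8703 = 87.03 goat
87.03 goat × 3.869 = 336.71907 hide
336.71907 hide × 0.2162 = 72.798662934 axe
72.798662934 axe × 4.605 = 335.23784281107 honey
335.23784281107 honey × 0.4262 = 142.878368606078034 timber

142.88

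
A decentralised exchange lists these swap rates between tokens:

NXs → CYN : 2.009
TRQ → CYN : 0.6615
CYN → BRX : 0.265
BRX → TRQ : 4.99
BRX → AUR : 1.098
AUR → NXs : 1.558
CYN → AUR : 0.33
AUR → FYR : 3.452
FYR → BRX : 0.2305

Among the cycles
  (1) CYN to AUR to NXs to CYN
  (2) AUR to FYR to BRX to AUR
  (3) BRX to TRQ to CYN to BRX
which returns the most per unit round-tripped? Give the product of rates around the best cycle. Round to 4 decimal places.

(1) 0.33 × 1.558 × 2.009 = 1.03291
(2) 3.452 × 0.2305 × 1.098 = 0.87366
(3) 4.99 × 0.6615 × 0.265 = 0.87473
Highest is cycle (1) at 1.0329 (>1, arbitrage).

1.0329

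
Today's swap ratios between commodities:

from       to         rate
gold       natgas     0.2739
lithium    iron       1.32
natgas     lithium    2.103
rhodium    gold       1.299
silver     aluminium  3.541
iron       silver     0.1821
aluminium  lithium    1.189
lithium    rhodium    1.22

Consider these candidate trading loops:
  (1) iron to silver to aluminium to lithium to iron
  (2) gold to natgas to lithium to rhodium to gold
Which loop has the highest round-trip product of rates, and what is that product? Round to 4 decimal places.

(1) 0.1821 × 3.541 × 1.189 × 1.32 = 1.01203
(2) 0.2739 × 2.103 × 1.22 × 1.299 = 0.91285
Highest is cycle (1) at 1.0120 (>1, arbitrage).

1.0120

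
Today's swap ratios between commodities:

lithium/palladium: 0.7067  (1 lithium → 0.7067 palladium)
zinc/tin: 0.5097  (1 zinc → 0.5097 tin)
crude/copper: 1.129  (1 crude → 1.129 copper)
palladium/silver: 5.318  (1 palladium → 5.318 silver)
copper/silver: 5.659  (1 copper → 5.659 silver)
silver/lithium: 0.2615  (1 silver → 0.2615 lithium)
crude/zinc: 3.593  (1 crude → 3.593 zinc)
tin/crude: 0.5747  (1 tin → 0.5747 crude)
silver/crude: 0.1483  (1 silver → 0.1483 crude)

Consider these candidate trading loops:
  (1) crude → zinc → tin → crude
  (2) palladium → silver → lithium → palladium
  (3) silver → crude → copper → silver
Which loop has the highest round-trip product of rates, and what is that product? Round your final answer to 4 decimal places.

1.0525

(1) 3.593 × 0.5097 × 0.5747 = 1.05248
(2) 5.318 × 0.2615 × 0.7067 = 0.98278
(3) 0.1483 × 1.129 × 5.659 = 0.94749
Highest is cycle (1) at 1.0525 (>1, arbitrage).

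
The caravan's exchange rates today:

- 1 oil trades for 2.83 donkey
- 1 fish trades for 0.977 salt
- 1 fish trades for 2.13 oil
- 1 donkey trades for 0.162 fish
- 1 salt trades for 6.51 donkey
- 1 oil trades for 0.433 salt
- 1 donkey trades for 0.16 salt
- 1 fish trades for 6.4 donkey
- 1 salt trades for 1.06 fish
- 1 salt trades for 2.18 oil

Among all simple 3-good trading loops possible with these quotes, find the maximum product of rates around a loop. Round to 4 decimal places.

donkey→salt→fish→donkey: 0.16 × 1.06 × 6.4 = 1.08544
donkey→fish→salt→donkey: 0.162 × 0.977 × 6.51 = 1.03036
donkey→salt→oil→donkey: 0.16 × 2.18 × 2.83 = 0.98710
salt→fish→oil→salt: 1.06 × 2.13 × 0.433 = 0.97763
donkey→fish→oil→donkey: 0.162 × 2.13 × 2.83 = 0.97652
Maximum is donkey→salt→fish→donkey at 1.0854; arbitrage exists.

1.0854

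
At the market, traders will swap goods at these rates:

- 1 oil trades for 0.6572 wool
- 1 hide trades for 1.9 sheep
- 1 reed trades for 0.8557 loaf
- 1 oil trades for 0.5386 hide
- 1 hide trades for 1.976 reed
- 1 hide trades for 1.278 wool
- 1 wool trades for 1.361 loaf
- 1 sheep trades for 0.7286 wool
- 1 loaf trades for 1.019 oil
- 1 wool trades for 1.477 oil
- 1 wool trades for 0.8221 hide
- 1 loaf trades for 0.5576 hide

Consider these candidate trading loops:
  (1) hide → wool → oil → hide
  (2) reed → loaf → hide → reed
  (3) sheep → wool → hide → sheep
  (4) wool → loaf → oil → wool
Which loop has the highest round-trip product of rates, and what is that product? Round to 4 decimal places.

1.1381

(1) 1.278 × 1.477 × 0.5386 = 1.01666
(2) 0.8557 × 0.5576 × 1.976 = 0.94283
(3) 0.7286 × 0.8221 × 1.9 = 1.13807
(4) 1.361 × 1.019 × 0.6572 = 0.91144
Highest is cycle (3) at 1.1381 (>1, arbitrage).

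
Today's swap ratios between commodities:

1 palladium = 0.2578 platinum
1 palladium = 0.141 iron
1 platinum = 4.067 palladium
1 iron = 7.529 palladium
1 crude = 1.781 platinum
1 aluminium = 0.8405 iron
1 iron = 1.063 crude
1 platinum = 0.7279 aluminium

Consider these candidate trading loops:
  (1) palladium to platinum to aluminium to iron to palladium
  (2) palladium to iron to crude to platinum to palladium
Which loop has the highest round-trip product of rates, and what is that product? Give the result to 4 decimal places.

(1) 0.2578 × 0.7279 × 0.8405 × 7.529 = 1.18749
(2) 0.141 × 1.063 × 1.781 × 4.067 = 1.08565
Highest is cycle (1) at 1.1875 (>1, arbitrage).

1.1875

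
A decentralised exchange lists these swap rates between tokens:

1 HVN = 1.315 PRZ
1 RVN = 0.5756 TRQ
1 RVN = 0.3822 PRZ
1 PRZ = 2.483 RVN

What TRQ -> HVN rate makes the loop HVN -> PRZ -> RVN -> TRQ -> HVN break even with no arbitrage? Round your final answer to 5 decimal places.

0.53208

Known legs of the cycle: 1.315 × 2.483 × 0.5756 = 1.879417462
For no arbitrage the full-cycle product must be 1, so the missing rate is 1 / 1.879417462 ≈ 0.5320798.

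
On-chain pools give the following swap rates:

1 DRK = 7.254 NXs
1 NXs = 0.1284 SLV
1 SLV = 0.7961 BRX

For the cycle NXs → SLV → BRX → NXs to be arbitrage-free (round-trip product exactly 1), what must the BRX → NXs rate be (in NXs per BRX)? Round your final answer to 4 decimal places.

Known legs of the cycle: 0.1284 × 0.7961 = 0.10221924
For no arbitrage the full-cycle product must be 1, so the missing rate is 1 / 0.10221924 ≈ 9.782894.

9.7829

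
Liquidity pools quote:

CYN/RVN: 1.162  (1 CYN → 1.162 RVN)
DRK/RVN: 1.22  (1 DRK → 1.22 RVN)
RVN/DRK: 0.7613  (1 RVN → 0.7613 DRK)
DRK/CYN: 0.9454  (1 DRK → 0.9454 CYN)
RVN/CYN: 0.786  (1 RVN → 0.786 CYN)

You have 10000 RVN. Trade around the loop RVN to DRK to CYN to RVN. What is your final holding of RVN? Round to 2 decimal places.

8363.30

10000 RVN × 0.7613 = 7613 DRK
7613 DRK × 0.9454 = 7197.3302 CYN
7197.3302 CYN × 1.162 = 8363.2976924 RVN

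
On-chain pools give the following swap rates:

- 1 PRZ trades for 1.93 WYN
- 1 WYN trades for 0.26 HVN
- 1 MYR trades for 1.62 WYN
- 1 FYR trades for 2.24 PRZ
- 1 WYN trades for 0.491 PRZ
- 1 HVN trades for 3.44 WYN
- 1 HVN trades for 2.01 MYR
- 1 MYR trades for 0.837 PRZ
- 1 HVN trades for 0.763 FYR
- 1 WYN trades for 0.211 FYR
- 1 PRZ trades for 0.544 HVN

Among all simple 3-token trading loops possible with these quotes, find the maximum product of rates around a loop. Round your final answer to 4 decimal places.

0.9298

FYR→PRZ→HVN→FYR: 2.24 × 0.544 × 0.763 = 0.92976
WYN→PRZ→HVN→WYN: 0.491 × 0.544 × 3.44 = 0.91884
MYR→PRZ→HVN→MYR: 0.837 × 0.544 × 2.01 = 0.91521
WYN→FYR→PRZ→WYN: 0.211 × 2.24 × 1.93 = 0.91220
MYR→WYN→HVN→MYR: 1.62 × 0.26 × 2.01 = 0.84661
Maximum is FYR→PRZ→HVN→FYR at 0.9298; no arbitrage — every cycle loses value.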